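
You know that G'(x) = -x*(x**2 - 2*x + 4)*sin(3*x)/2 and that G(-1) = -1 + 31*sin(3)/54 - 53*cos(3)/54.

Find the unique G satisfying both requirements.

Check a candidate G(x) by differentiating: d/dx[G] must match the given G'(x).
A general antiderivative is x**3*cos(3*x)/6 - x**2*sin(3*x)/6 - x**2*cos(3*x)/3 + 2*x*sin(3*x)/9 + 5*x*cos(3*x)/9 - 5*sin(3*x)/27 + 2*cos(3*x)/27 + C.
The condition gives C = -1 + 31*sin(3)/54 - 53*cos(3)/54 - (31*sin(3)/54 - 53*cos(3)/54) = -1.
So G(x) = x**3*cos(3*x)/6 - x**2*sin(3*x)/6 - x**2*cos(3*x)/3 + 2*x*sin(3*x)/9 + 5*x*cos(3*x)/9 - 5*sin(3*x)/27 + 2*cos(3*x)/27 - 1.
Check: d/dx[x**3*cos(3*x)/6 - x**2*sin(3*x)/6 - x**2*cos(3*x)/3 + 2*x*sin(3*x)/9 + 5*x*cos(3*x)/9 - 5*sin(3*x)/27 + 2*cos(3*x)/27 - 1] = -x**3*sin(3*x)/2 + x**2*sin(3*x) - 2*x*sin(3*x), which equals G'(x).

G(x) = x**3*cos(3*x)/6 - x**2*sin(3*x)/6 - x**2*cos(3*x)/3 + 2*x*sin(3*x)/9 + 5*x*cos(3*x)/9 - 5*sin(3*x)/27 + 2*cos(3*x)/27 - 1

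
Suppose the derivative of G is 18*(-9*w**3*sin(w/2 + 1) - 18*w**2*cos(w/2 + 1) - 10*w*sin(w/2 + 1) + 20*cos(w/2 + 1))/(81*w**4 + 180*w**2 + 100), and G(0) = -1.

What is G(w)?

Since d/dw undoes antidifferentiation here, G(w) must give back the stated G'(w).
A general antiderivative is 6*w*cos(w/2 + 1)/(3*w**2/2 + 5/3) + C.
The condition gives C = -1 - (0) = -1.
So G(w) = -(9*w**2 - 36*w*cos(w/2 + 1) + 10)/(9*w**2 + 10).
Check: d/dw[-(9*w**2 - 36*w*cos(w/2 + 1) + 10)/(9*w**2 + 10)] = (-162*w**3*sin(w/2 + 1) - 324*w**2*cos(w/2 + 1) - 180*w*sin(w/2 + 1) + 360*cos(w/2 + 1))/(81*w**4 + 180*w**2 + 100), which equals G'(w).

G(w) = -(9*w**2 - 36*w*cos(w/2 + 1) + 10)/(9*w**2 + 10)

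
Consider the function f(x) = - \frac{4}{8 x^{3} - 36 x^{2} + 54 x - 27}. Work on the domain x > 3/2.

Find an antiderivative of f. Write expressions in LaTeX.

An antiderivative F(x) passes only if d/dx[F] lands on f(x) exactly.
Check: d/dx[\frac{1}{\left(2 x - 3\right)^{2}}] = - \frac{4}{8 x^{3} - 36 x^{2} + 54 x - 27} = f(x).

An antiderivative is F(x) = \frac{1}{\left(2 x - 3\right)^{2}}.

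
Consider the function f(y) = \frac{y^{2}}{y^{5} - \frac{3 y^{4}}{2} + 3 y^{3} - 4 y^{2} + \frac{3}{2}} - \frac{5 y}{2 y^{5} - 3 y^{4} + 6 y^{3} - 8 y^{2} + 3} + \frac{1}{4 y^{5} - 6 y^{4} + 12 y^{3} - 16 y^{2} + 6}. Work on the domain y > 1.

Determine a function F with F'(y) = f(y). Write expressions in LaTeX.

The denominator factors as 2 \left(y - 1\right)^{2} \left(2 y + 1\right) \left(y^{2} + 3\right); partial fractions split f into directly integrable pieces: - \frac{83 y - 35}{208 \left(y^{2} + 3\right)} + \frac{56}{117 \left(2 y + 1\right)} + \frac{23}{144 \left(y - 1\right)} - \frac{5}{24 \left(y - 1\right)^{2}}.
Check: d/dy[\frac{23 \log{\left(y - 1 \right)}}{144} + \frac{28 \log{\left(y + \frac{1}{2} \right)}}{117} - \frac{83 \log{\left(y^{2} + 3 \right)}}{416} + \frac{35 \sqrt{3} \operatorname{atan}{\left(\frac{\sqrt{3} y}{3} \right)}}{624} + \frac{5}{24 y - 24}] = \frac{4 y^{2} - 10 y + 1}{4 y^{5} - 6 y^{4} + 12 y^{3} - 16 y^{2} + 6}, which equals f(y).

An antiderivative is F(y) = \frac{23 \log{\left(y - 1 \right)}}{144} + \frac{28 \log{\left(y + \frac{1}{2} \right)}}{117} - \frac{83 \log{\left(y^{2} + 3 \right)}}{416} + \frac{35 \sqrt{3} \operatorname{atan}{\left(\frac{\sqrt{3} y}{3} \right)}}{624} + \frac{5}{24 y - 24}.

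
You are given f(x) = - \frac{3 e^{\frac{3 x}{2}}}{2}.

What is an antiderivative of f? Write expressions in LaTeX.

An antiderivative is F(x) = - e^{\frac{3 x}{2}}.

Recover f(x) by differentiating a candidate F(x); any mismatch rules it out.
Check: d/dx[- e^{\frac{3 x}{2}}] = - \frac{3 e^{\frac{3 x}{2}}}{2} = f(x).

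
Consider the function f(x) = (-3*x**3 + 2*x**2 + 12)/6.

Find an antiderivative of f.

A candidate is checked by its d/dx: the result must match f(x).
Check: d/dx[-x*(9*x**3 - 8*x**2 - 144)/72] = -x**3/2 + x**2/3 + 2, which equals f(x).

An antiderivative is F(x) = -x*(9*x**3 - 8*x**2 - 144)/72.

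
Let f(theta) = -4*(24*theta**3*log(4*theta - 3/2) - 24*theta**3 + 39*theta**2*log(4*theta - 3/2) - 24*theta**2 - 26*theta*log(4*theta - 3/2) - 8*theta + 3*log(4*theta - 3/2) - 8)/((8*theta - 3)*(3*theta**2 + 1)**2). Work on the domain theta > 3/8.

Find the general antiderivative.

F(theta) = (4*theta*log(4*theta - 3/2) + 4*log(4*theta - 3/2))/(3*theta**2 + 1) + C

Check any antiderivative F(theta) by computing F'(theta) and comparing it with f(theta).
Check: d/dtheta[(4*theta*log(4*theta - 3/2) + 4*log(4*theta - 3/2))/(3*theta**2 + 1)] = (-96*theta**3*log(4*theta - 3/2) + 96*theta**3 - 156*theta**2*log(4*theta - 3/2) + 96*theta**2 + 104*theta*log(4*theta - 3/2) + 32*theta - 12*log(4*theta - 3/2) + 32)/(72*theta**5 - 27*theta**4 + 48*theta**3 - 18*theta**2 + 8*theta - 3), which equals f(theta).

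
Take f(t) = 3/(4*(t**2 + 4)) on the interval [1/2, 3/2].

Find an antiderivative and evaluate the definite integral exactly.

Antiderivative: F(t) = 3*atan(t/2)/8; value = -3*atan(1/4)/8 + 3*atan(3/4)/8

A candidate is checked by its d/dt: the result must match f(t).
F(t) = 3*atan(t/2)/8 is an antiderivative of f.
Check: d/dt[3*atan(t/2)/8] = 3/(4*t**2 + 16), which equals f(t).
F(3/2) = 3*atan(3/4)/8; F(1/2) = 3*atan(1/4)/8.
Integral = F(3/2) - F(1/2) = -3*atan(1/4)/8 + 3*atan(3/4)/8.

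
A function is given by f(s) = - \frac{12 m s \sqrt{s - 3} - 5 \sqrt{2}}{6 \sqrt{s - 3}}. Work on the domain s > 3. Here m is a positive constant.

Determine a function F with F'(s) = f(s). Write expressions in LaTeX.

Recover f(s) by differentiating a candidate F(s); any mismatch rules it out.
Check: d/ds[- m s^{2} + \frac{5 \sqrt{2 s - 6}}{3}] = \frac{- 12 m s \sqrt{s - 3} + 5 \sqrt{2}}{6 \sqrt{s - 3}}, which equals f(s).

An antiderivative is F(s) = - m s^{2} + \frac{5 \sqrt{2 s - 6}}{3}.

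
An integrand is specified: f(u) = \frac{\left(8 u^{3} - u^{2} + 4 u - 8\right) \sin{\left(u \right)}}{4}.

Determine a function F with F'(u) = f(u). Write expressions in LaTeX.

Since d/du undoes antidifferentiation here, F'(u) = f(u) is required of F(u).
Check: d/du[- 2 u^{3} \cos{\left(u \right)} + 6 u^{2} \sin{\left(u \right)} + \frac{u^{2} \cos{\left(u \right)}}{4} - \frac{u \sin{\left(u \right)}}{2} + 11 u \cos{\left(u \right)} - 11 \sin{\left(u \right)} + \frac{3 \cos{\left(u \right)}}{2}] = 2 u^{3} \sin{\left(u \right)} - \frac{u^{2} \sin{\left(u \right)}}{4} + u \sin{\left(u \right)} - 2 \sin{\left(u \right)}, which equals f(u).

An antiderivative is F(u) = - 2 u^{3} \cos{\left(u \right)} + 6 u^{2} \sin{\left(u \right)} + \frac{u^{2} \cos{\left(u \right)}}{4} - \frac{u \sin{\left(u \right)}}{2} + 11 u \cos{\left(u \right)} - 11 \sin{\left(u \right)} + \frac{3 \cos{\left(u \right)}}{2}.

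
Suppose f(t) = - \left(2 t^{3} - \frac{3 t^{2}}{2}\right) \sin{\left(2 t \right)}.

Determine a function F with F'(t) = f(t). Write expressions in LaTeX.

Whatever form F(t) takes, F'(t) = f(t) is non-negotiable.
Check: d/dt[t^{3} \cos{\left(2 t \right)} - \frac{3 t^{2} \sin{\left(2 t \right)}}{2} - \frac{3 t^{2} \cos{\left(2 t \right)}}{4} + \frac{3 t \sin{\left(2 t \right)}}{4} - \frac{3 t \cos{\left(2 t \right)}}{2} + \frac{3 \sin{\left(2 t \right)}}{4} + \frac{3 \cos{\left(2 t \right)}}{8}] = - 2 t^{3} \sin{\left(2 t \right)} + \frac{3 t^{2} \sin{\left(2 t \right)}}{2}, which equals f(t).

An antiderivative is F(t) = t^{3} \cos{\left(2 t \right)} - \frac{3 t^{2} \sin{\left(2 t \right)}}{2} - \frac{3 t^{2} \cos{\left(2 t \right)}}{4} + \frac{3 t \sin{\left(2 t \right)}}{4} - \frac{3 t \cos{\left(2 t \right)}}{2} + \frac{3 \sin{\left(2 t \right)}}{4} + \frac{3 \cos{\left(2 t \right)}}{8}.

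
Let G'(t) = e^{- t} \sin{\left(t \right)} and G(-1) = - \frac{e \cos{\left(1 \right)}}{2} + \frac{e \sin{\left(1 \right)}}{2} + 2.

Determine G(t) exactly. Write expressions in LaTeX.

Since d/dt undoes antidifferentiation here, G(t) must give back the stated G'(t).
A general antiderivative is - \frac{e^{- t} \sin{\left(t \right)}}{2} - \frac{e^{- t} \cos{\left(t \right)}}{2} + C.
The condition gives C = - \frac{e \cos{\left(1 \right)}}{2} + \frac{e \sin{\left(1 \right)}}{2} + 2 - (- \frac{e \cos{\left(1 \right)}}{2} + \frac{e \sin{\left(1 \right)}}{2}) = 2.
So G(t) = \frac{\left(4 e^{t} - \sin{\left(t \right)} - \cos{\left(t \right)}\right) e^{- t}}{2}.
Check: d/dt[\frac{\left(4 e^{t} - \sin{\left(t \right)} - \cos{\left(t \right)}\right) e^{- t}}{2}] = e^{- t} \sin{\left(t \right)} = G'(t).

G(t) = \frac{\left(4 e^{t} - \sin{\left(t \right)} - \cos{\left(t \right)}\right) e^{- t}}{2}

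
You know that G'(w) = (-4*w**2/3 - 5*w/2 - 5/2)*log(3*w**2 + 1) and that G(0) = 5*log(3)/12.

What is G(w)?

G(w) = -4*w**3*log(3*w**2 + 1)/9 + 8*w**3/27 - 5*w**2*log(3*w**2 + 1)/4 + 5*w**2/4 - 5*w*log(3*w**2 + 1)/2 + 127*w/27 - 5*log(w**2 + 1/3)/12 - 127*sqrt(3)*atan(sqrt(3)*w)/81

For G(w) to be correct, d/dw[G] must agree with the stated G'(w) identically.
A general antiderivative is 8*w**3/27 + 5*w**2/4 + 127*w/27 + (-4*w**3/9 - 5*w**2/4 - 5*w/2)*log(3*w**2 + 1) - 5*log(w**2 + 1/3)/12 - 127*sqrt(3)*atan(sqrt(3)*w)/81 + C.
The condition gives C = 5*log(3)/12 - (5*log(3)/12) = 0.
So G(w) = -4*w**3*log(3*w**2 + 1)/9 + 8*w**3/27 - 5*w**2*log(3*w**2 + 1)/4 + 5*w**2/4 - 5*w*log(3*w**2 + 1)/2 + 127*w/27 - 5*log(w**2 + 1/3)/12 - 127*sqrt(3)*atan(sqrt(3)*w)/81.
Check: d/dw[-4*w**3*log(3*w**2 + 1)/9 + 8*w**3/27 - 5*w**2*log(3*w**2 + 1)/4 + 5*w**2/4 - 5*w*log(3*w**2 + 1)/2 + 127*w/27 - 5*log(w**2 + 1/3)/12 - 127*sqrt(3)*atan(sqrt(3)*w)/81] = -4*w**2*log(3*w**2 + 1)/3 - 5*w*log(3*w**2 + 1)/2 - 5*log(3*w**2 + 1)/2, which equals G'(w).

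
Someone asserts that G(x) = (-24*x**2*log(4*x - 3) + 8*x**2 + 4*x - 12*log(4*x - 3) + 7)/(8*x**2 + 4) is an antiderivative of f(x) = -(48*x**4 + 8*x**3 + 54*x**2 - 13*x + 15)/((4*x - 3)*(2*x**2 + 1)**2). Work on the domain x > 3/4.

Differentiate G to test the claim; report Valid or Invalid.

d/dx[G] = (-48*x**4 - 8*x**3 - 54*x**2 + 13*x - 15)/(16*x**5 - 12*x**4 + 16*x**3 - 12*x**2 + 4*x - 3)
This equals f(x) exactly, so the claim holds.

Valid. The derivative of G reproduces f.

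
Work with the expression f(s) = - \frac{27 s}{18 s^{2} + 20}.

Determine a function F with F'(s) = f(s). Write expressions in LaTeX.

f matches the chain-rule pattern g'(h)*h' with inner function h(s) = \frac{3 s^{2}}{2} + \frac{5}{3}; substituting u = h(s) collapses the integral.
Check: d/ds[- \frac{3 \log{\left(\frac{3 s^{2}}{2} + \frac{5}{3} \right)}}{4}] = - \frac{27 s}{18 s^{2} + 20} = f(s).

An antiderivative is F(s) = - \frac{3 \log{\left(\frac{3 s^{2}}{2} + \frac{5}{3} \right)}}{4}.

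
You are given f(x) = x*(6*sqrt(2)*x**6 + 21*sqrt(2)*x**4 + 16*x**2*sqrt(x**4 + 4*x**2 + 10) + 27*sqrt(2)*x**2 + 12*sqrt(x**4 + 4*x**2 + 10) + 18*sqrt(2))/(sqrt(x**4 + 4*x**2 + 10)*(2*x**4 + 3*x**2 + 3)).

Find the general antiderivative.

F(x) = (3*sqrt(2)*sqrt(x**4 + 4*x**2 + 10) + 4*log(2*x**4/3 + x**2 + 1))/2 + C

Recover f(x) by differentiating a candidate F(x); any mismatch rules it out.
Check: d/dx[(3*sqrt(2)*sqrt(x**4 + 4*x**2 + 10) + 4*log(2*x**4/3 + x**2 + 1))/2] = (6*sqrt(2)*x**7 + 21*sqrt(2)*x**5 + 16*x**3*sqrt(x**4 + 4*x**2 + 10) + 27*sqrt(2)*x**3 + 12*x*sqrt(x**4 + 4*x**2 + 10) + 18*sqrt(2)*x)/(2*x**4*sqrt(x**4 + 4*x**2 + 10) + 3*x**2*sqrt(x**4 + 4*x**2 + 10) + 3*sqrt(x**4 + 4*x**2 + 10)), which equals f(x).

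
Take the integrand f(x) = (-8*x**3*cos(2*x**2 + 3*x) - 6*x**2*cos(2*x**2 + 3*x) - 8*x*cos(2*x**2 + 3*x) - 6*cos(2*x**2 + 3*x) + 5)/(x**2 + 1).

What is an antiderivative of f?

For F(x) to be correct the identity F'(x) - f(x) = 0 must hold.
Check: d/dx[-2*sin(2*x**2 + 3*x) + 5*atan(x)] = (-8*x**3*cos(2*x**2 + 3*x) - 6*x**2*cos(2*x**2 + 3*x) - 8*x*cos(2*x**2 + 3*x) - 6*cos(2*x**2 + 3*x) + 5)/(x**2 + 1) = f(x).

An antiderivative is F(x) = -2*sin(2*x**2 + 3*x) + 5*atan(x).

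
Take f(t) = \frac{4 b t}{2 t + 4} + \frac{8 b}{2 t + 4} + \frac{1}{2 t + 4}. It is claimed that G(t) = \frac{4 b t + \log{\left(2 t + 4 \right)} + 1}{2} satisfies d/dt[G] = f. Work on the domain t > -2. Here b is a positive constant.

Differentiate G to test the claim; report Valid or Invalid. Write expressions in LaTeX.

Valid. The derivative of G reproduces f.

d/dt[G] = \frac{4 b t + 8 b + 1}{2 t + 4}
This equals f(t) exactly, so the claim holds.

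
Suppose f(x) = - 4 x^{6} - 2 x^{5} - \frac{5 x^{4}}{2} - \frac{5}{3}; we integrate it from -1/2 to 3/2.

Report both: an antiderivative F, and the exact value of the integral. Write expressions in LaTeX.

Integrate term by term and add the pieces.
F(x) = - \frac{4 x^{7}}{7} - \frac{x^{6}}{3} - \frac{x^{5}}{2} - \frac{5 x}{3} is an antiderivative of f.
Check: d/dx[- \frac{4 x^{7}}{7} - \frac{x^{6}}{3} - \frac{x^{5}}{2} - \frac{5 x}{3}] = - 4 x^{6} - 2 x^{5} - \frac{5 x^{4}}{2} - \frac{5}{3} = f(x).
F(3/2) = - \frac{139}{7}; F(-1/2) = \frac{95}{112}.
Integral = F(3/2) - F(-1/2) = - \frac{2319}{112}.

Antiderivative: F(x) = - \frac{4 x^{7}}{7} - \frac{x^{6}}{3} - \frac{x^{5}}{2} - \frac{5 x}{3}; value = - \frac{2319}{112}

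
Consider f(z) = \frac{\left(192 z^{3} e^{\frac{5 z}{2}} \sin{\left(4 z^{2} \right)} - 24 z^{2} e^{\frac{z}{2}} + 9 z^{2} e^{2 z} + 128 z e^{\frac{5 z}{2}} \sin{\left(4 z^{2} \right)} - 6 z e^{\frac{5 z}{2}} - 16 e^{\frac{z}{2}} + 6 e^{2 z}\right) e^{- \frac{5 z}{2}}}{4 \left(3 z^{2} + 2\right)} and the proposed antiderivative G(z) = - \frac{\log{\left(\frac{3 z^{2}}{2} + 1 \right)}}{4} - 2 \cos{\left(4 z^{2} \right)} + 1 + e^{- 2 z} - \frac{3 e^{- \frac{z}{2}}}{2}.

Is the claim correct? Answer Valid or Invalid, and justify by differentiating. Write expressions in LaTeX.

Valid - the claim checks out under differentiation.

d/dz[G] = \frac{192 z^{3} e^{\frac{5 z}{2}} \sin{\left(4 z^{2} \right)} - 24 z^{2} e^{\frac{z}{2}} + 9 z^{2} e^{2 z} + 128 z e^{\frac{5 z}{2}} \sin{\left(4 z^{2} \right)} - 6 z e^{\frac{5 z}{2}} - 16 e^{\frac{z}{2}} + 6 e^{2 z}}{12 z^{2} e^{\frac{5 z}{2}} + 8 e^{\frac{5 z}{2}}}
This equals f(z) exactly, so the claim holds.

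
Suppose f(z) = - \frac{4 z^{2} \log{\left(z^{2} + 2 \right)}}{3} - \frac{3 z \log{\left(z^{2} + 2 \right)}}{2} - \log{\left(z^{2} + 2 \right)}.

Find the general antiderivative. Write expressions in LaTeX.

The integrand splits into summands that can be handled one at a time.
Check: d/dz[- \frac{48 z^{3} \log{\left(z^{2} + 2 \right)} - 32 z^{3} + 81 z^{2} \log{\left(z^{2} + 2 \right)} - 81 z^{2} + 108 z \log{\left(z^{2} + 2 \right)} - 24 z + 162 \log{\left(z^{2} + 2 \right)} + 24 \sqrt{2} \operatorname{atan}{\left(\frac{\sqrt{2} z}{2} \right)}}{108}] = - \frac{4 z^{2} \log{\left(z^{2} + 2 \right)}}{3} - \frac{3 z \log{\left(z^{2} + 2 \right)}}{2} - \log{\left(z^{2} + 2 \right)} = f(z).

F(z) = - \frac{48 z^{3} \log{\left(z^{2} + 2 \right)} - 32 z^{3} + 81 z^{2} \log{\left(z^{2} + 2 \right)} - 81 z^{2} + 108 z \log{\left(z^{2} + 2 \right)} - 24 z + 162 \log{\left(z^{2} + 2 \right)} + 24 \sqrt{2} \operatorname{atan}{\left(\frac{\sqrt{2} z}{2} \right)}}{108} + C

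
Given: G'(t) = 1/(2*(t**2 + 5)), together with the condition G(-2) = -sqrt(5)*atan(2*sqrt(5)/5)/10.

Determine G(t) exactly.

Differentiate the proposed G(t) back; it has to land on the given G'(t).
A general antiderivative is sqrt(5)*atan(sqrt(5)*t/5)/10 + C.
The condition gives C = -sqrt(5)*atan(2*sqrt(5)/5)/10 - (-sqrt(5)*atan(2*sqrt(5)/5)/10) = 0.
So G(t) = sqrt(5)*atan(sqrt(5)*t/5)/10.
Check: d/dt[sqrt(5)*atan(sqrt(5)*t/5)/10] = 1/(2*t**2 + 10), which equals G'(t).

G(t) = sqrt(5)*atan(sqrt(5)*t/5)/10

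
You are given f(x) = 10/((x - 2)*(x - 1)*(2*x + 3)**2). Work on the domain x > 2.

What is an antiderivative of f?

An antiderivative is F(x) = 2*(50*x*log(x - 2) - 98*x*log(x - 1) + 48*x*log(x + 3/2) + 75*log(x - 2) - 147*log(x - 1) + 72*log(x + 3/2) - 70)/(245*(2*x + 3)).

The denominator factors as (x - 2)*(x - 1)*(2*x + 3)**2; partial fractions split f into directly integrable pieces: 96/(245*(2*x + 3)) + 8/(7*(2*x + 3)**2) - 2/(5*(x - 1)) + 10/(49*(x - 2)).
Check: d/dx[2*(50*x*log(x - 2) - 98*x*log(x - 1) + 48*x*log(x + 3/2) + 75*log(x - 2) - 147*log(x - 1) + 72*log(x + 3/2) - 70)/(245*(2*x + 3))] = 10/(4*x**4 - 19*x**2 - 3*x + 18), which equals f(x).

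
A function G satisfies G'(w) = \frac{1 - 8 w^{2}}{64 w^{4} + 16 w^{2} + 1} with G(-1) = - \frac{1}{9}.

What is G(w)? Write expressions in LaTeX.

G(w) = \frac{w}{2 \left(4 w^{2} + \frac{1}{2}\right)}

Recognize the product-rule pattern: G'(w) = u'v + uv' with u = \frac{w}{2}, v = \frac{1}{4 w^{2} + \frac{1}{2}}, so integration by parts undoes it.
A general antiderivative is \frac{w}{2 \left(4 w^{2} + \frac{1}{2}\right)} + C.
The condition gives C = - \frac{1}{9} - (- \frac{1}{9}) = 0.
So G(w) = \frac{w}{2 \left(4 w^{2} + \frac{1}{2}\right)}.
Check: d/dw[\frac{w}{2 \left(4 w^{2} + \frac{1}{2}\right)}] = \frac{1 - 8 w^{2}}{64 w^{4} + 16 w^{2} + 1} = G'(w).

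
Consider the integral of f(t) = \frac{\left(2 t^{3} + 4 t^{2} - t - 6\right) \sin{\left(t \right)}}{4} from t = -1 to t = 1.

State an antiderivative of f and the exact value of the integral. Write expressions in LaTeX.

Differentiate the proposed F(t) back; it has to land on f(t) exactly.
F(t) = - \frac{t^{3} \cos{\left(t \right)}}{2} + \frac{3 t^{2} \sin{\left(t \right)}}{2} - t^{2} \cos{\left(t \right)} + 2 t \sin{\left(t \right)} + \frac{13 t \cos{\left(t \right)}}{4} - \frac{13 \sin{\left(t \right)}}{4} + \frac{7 \cos{\left(t \right)}}{2} is an antiderivative of f.
Check: d/dt[- \frac{t^{3} \cos{\left(t \right)}}{2} + \frac{3 t^{2} \sin{\left(t \right)}}{2} - t^{2} \cos{\left(t \right)} + 2 t \sin{\left(t \right)} + \frac{13 t \cos{\left(t \right)}}{4} - \frac{13 \sin{\left(t \right)}}{4} + \frac{7 \cos{\left(t \right)}}{2}] = \frac{t^{3} \sin{\left(t \right)}}{2} + t^{2} \sin{\left(t \right)} - \frac{t \sin{\left(t \right)}}{4} - \frac{3 \sin{\left(t \right)}}{2}, which equals f(t).
F(1) = \frac{\sin{\left(1 \right)}}{4} + \frac{21 \cos{\left(1 \right)}}{4}; F(-1) = - \frac{\cos{\left(1 \right)}}{4} + \frac{15 \sin{\left(1 \right)}}{4}.
Integral = F(1) - F(-1) = - \frac{7 \sin{\left(1 \right)}}{2} + \frac{11 \cos{\left(1 \right)}}{2}.

Antiderivative: F(t) = - \frac{t^{3} \cos{\left(t \right)}}{2} + \frac{3 t^{2} \sin{\left(t \right)}}{2} - t^{2} \cos{\left(t \right)} + 2 t \sin{\left(t \right)} + \frac{13 t \cos{\left(t \right)}}{4} - \frac{13 \sin{\left(t \right)}}{4} + \frac{7 \cos{\left(t \right)}}{2}; value = - \frac{7 \sin{\left(1 \right)}}{2} + \frac{11 \cos{\left(1 \right)}}{2}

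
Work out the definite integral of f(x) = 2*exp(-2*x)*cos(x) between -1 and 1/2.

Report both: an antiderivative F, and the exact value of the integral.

Recover f(x) by differentiating a candidate F(x); any mismatch rules it out.
F(x) = (2*sin(x) - 4*cos(x))*exp(-2*x)/5 is an antiderivative of f.
Check: d/dx[(2*sin(x) - 4*cos(x))*exp(-2*x)/5] = 2*exp(-2*x)*cos(x) = f(x).
F(1/2) = -4*exp(-1)*cos(1/2)/5 + 2*exp(-1)*sin(1/2)/5; F(-1) = -4*exp(2)*cos(1)/5 - 2*exp(2)*sin(1)/5.
Integral = F(1/2) - F(-1) = -4*exp(-1)*cos(1/2)/5 + 2*exp(-1)*sin(1/2)/5 + 2*exp(2)*sin(1)/5 + 4*exp(2)*cos(1)/5.

Antiderivative: F(x) = (2*sin(x) - 4*cos(x))*exp(-2*x)/5; value = -4*exp(-1)*cos(1/2)/5 + 2*exp(-1)*sin(1/2)/5 + 2*exp(2)*sin(1)/5 + 4*exp(2)*cos(1)/5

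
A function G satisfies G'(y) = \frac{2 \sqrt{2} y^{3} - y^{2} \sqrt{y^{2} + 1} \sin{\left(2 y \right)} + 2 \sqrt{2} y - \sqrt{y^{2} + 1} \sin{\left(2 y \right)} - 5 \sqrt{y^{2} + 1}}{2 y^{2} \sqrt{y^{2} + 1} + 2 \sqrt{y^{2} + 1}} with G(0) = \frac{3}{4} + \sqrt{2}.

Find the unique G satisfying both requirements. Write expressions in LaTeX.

G(y) = \sqrt{2} \sqrt{y^{2} + 1} + \frac{\cos{\left(2 y \right)}}{4} - \frac{5 \operatorname{atan}{\left(y \right)}}{2} + \frac{1}{2}

Differentiate the proposed G(y) back; it has to land on the given G'(y).
A general antiderivative is \sqrt{2 y^{2} + 2} + \frac{\cos{\left(2 y \right)}}{4} - \frac{5 \operatorname{atan}{\left(y \right)}}{2} + C.
The condition gives C = \frac{3}{4} + \sqrt{2} - (\frac{1}{4} + \sqrt{2}) = \frac{1}{2}.
So G(y) = \sqrt{2} \sqrt{y^{2} + 1} + \frac{\cos{\left(2 y \right)}}{4} - \frac{5 \operatorname{atan}{\left(y \right)}}{2} + \frac{1}{2}.
Check: d/dy[\sqrt{2} \sqrt{y^{2} + 1} + \frac{\cos{\left(2 y \right)}}{4} - \frac{5 \operatorname{atan}{\left(y \right)}}{2} + \frac{1}{2}] = \frac{2 \sqrt{2} y^{3} - y^{2} \sqrt{y^{2} + 1} \sin{\left(2 y \right)} + 2 \sqrt{2} y - \sqrt{y^{2} + 1} \sin{\left(2 y \right)} - 5 \sqrt{y^{2} + 1}}{2 y^{2} \sqrt{y^{2} + 1} + 2 \sqrt{y^{2} + 1}} = G'(y).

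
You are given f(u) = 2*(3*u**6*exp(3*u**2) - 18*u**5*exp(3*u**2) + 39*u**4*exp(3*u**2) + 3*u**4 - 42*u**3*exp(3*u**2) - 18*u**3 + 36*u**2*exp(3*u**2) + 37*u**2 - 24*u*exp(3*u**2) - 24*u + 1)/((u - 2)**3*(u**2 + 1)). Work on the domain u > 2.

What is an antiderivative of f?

An antiderivative is F(u) = exp(3*u**2) + 3*log(2*u**2 + 2) - 1/(u**2 - 4*u + 4).

A candidate is checked by its d/du: the result must match f(u).
Check: d/du[exp(3*u**2) + 3*log(2*u**2 + 2) - 1/(u**2 - 4*u + 4)] = (6*u**6*exp(3*u**2) - 36*u**5*exp(3*u**2) + 78*u**4*exp(3*u**2) + 6*u**4 - 84*u**3*exp(3*u**2) - 36*u**3 + 72*u**2*exp(3*u**2) + 74*u**2 - 48*u*exp(3*u**2) - 48*u + 2)/(u**5 - 6*u**4 + 13*u**3 - 14*u**2 + 12*u - 8), which equals f(u).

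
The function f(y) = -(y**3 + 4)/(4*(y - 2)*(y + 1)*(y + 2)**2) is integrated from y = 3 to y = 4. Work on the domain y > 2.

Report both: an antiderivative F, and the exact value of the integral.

Factor the denominator (4*(y - 2)*(y + 1)*(y + 2)**2) and decompose: f = -7/(16*(y + 2)) + 1/(4*(y + 2)**2) + 1/(4*(y + 1)) - 1/(16*(y - 2)); each piece integrates to a log, atan, or power term.
F(y) = -log(y - 2)/16 + log(y + 1)/4 - 7*log(y + 2)/16 - 1/(4*y + 8) is an antiderivative of f.
Check: d/dy[-log(y - 2)/16 + log(y + 1)/4 - 7*log(y + 2)/16 - 1/(4*y + 8)] = (-y**3 - 4)/(4*y**4 + 12*y**3 - 8*y**2 - 48*y - 32), which equals f(y).
F(4) = -7*log(6)/16 - log(2)/16 - 1/24 + log(5)/4; F(3) = -7*log(5)/16 - 1/20 + log(4)/4.
Integral = F(4) - F(3) = -7*log(6)/16 - log(4)/4 - log(2)/16 + 1/120 + 11*log(5)/16.

Antiderivative: F(y) = -log(y - 2)/16 + log(y + 1)/4 - 7*log(y + 2)/16 - 1/(4*y + 8); value = -7*log(6)/16 - log(4)/4 - log(2)/16 + 1/120 + 11*log(5)/16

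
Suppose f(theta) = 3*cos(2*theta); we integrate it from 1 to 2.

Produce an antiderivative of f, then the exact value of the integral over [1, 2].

An antiderivative F(theta) passes only if d/dtheta[F] lands on f(theta) exactly.
F(theta) = 3*sin(2*theta)/2 is an antiderivative of f.
Check: d/dtheta[3*sin(2*theta)/2] = 3*cos(2*theta) = f(theta).
F(2) = 3*sin(4)/2; F(1) = 3*sin(2)/2.
Integral = F(2) - F(1) = -3*sin(2)/2 + 3*sin(4)/2.

Antiderivative: F(theta) = 3*sin(2*theta)/2; value = -3*sin(2)/2 + 3*sin(4)/2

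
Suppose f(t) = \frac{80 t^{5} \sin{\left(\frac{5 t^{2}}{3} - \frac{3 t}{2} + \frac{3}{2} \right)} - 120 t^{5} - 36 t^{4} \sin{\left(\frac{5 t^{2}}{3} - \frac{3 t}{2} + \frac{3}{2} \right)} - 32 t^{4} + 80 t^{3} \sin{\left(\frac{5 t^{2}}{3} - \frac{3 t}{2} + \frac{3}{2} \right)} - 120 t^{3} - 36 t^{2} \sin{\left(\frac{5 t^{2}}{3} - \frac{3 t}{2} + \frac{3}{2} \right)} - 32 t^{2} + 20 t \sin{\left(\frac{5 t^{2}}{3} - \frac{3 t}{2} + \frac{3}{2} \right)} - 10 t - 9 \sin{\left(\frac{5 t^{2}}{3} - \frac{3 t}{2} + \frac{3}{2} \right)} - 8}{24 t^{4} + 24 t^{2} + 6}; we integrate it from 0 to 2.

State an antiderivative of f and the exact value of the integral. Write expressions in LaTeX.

Antiderivative: F(t) = \frac{- 60 t^{4} - 32 t^{3} - 24 t^{2} \cos{\left(\frac{5 t^{2}}{3} - \frac{3 t}{2} + \frac{3}{2} \right)} - 48 t^{2} - 16 t - 12 \cos{\left(\frac{5 t^{2}}{3} - \frac{3 t}{2} + \frac{3}{2} \right)} - 19}{24 t^{2} + 12}; value = - \frac{322}{27} - \cos{\left(\frac{31}{6} \right)} + \cos{\left(\frac{3}{2} \right)}

A candidate is checked by its d/dt: the result must match f(t).
F(t) = \frac{- 60 t^{4} - 32 t^{3} - 24 t^{2} \cos{\left(\frac{5 t^{2}}{3} - \frac{3 t}{2} + \frac{3}{2} \right)} - 48 t^{2} - 16 t - 12 \cos{\left(\frac{5 t^{2}}{3} - \frac{3 t}{2} + \frac{3}{2} \right)} - 19}{24 t^{2} + 12} is an antiderivative of f.
Check: d/dt[\frac{- 60 t^{4} - 32 t^{3} - 24 t^{2} \cos{\left(\frac{5 t^{2}}{3} - \frac{3 t}{2} + \frac{3}{2} \right)} - 48 t^{2} - 16 t - 12 \cos{\left(\frac{5 t^{2}}{3} - \frac{3 t}{2} + \frac{3}{2} \right)} - 19}{24 t^{2} + 12}] = \frac{80 t^{5} \sin{\left(\frac{5 t^{2}}{3} - \frac{3 t}{2} + \frac{3}{2} \right)} - 120 t^{5} - 36 t^{4} \sin{\left(\frac{5 t^{2}}{3} - \frac{3 t}{2} + \frac{3}{2} \right)} - 32 t^{4} + 80 t^{3} \sin{\left(\frac{5 t^{2}}{3} - \frac{3 t}{2} + \frac{3}{2} \right)} - 120 t^{3} - 36 t^{2} \sin{\left(\frac{5 t^{2}}{3} - \frac{3 t}{2} + \frac{3}{2} \right)} - 32 t^{2} + 20 t \sin{\left(\frac{5 t^{2}}{3} - \frac{3 t}{2} + \frac{3}{2} \right)} - 10 t - 9 \sin{\left(\frac{5 t^{2}}{3} - \frac{3 t}{2} + \frac{3}{2} \right)} - 8}{24 t^{4} + 24 t^{2} + 6} = f(t).
F(2) = - \frac{1459}{108} - \cos{\left(\frac{31}{6} \right)}; F(0) = - \frac{19}{12} - \cos{\left(\frac{3}{2} \right)}.
Integral = F(2) - F(0) = - \frac{322}{27} - \cos{\left(\frac{31}{6} \right)} + \cos{\left(\frac{3}{2} \right)}.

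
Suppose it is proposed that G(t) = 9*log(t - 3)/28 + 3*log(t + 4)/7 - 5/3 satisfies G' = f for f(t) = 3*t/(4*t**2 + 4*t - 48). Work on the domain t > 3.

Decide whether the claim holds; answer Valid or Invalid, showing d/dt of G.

d/dt[G] = 3*t/(4*t**2 + 4*t - 48)
This equals f(t) exactly, so the claim holds.

Valid - the claim checks out under differentiation.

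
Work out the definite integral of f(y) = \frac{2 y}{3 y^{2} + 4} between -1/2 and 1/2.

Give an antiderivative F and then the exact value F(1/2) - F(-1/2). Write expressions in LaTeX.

f matches the chain-rule pattern g'(h)*h' with inner function h(y) = 3 y^{2} + 4; substituting u = h(y) collapses the integral.
F(y) = \frac{\log{\left(3 y^{2} + 4 \right)}}{3} is an antiderivative of f.
Check: d/dy[\frac{\log{\left(3 y^{2} + 4 \right)}}{3}] = \frac{2 y}{3 y^{2} + 4} = f(y).
F(1/2) = \frac{\log{\left(\frac{19}{4} \right)}}{3}; F(-1/2) = \frac{\log{\left(\frac{19}{4} \right)}}{3}.
Integral = F(1/2) - F(-1/2) = 0.

Antiderivative: F(y) = \frac{\log{\left(3 y^{2} + 4 \right)}}{3}; value = 0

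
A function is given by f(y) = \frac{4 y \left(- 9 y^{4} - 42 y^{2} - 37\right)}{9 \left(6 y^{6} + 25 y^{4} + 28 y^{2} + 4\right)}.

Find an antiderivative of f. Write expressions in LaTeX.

Since d/dy undoes antidifferentiation here, F'(y) = f(y) is required of F(y).
Check: d/dy[\frac{- 3 y^{2} \log{\left(2 y^{2} + \frac{1}{3} \right)} - 6 \log{\left(2 y^{2} + \frac{1}{3} \right)} + 2}{9 y^{2} + 18}] = \frac{- 36 y^{5} - 168 y^{3} - 148 y}{54 y^{6} + 225 y^{4} + 252 y^{2} + 36}, which equals f(y).

An antiderivative is F(y) = \frac{- 3 y^{2} \log{\left(2 y^{2} + \frac{1}{3} \right)} - 6 \log{\left(2 y^{2} + \frac{1}{3} \right)} + 2}{9 y^{2} + 18}.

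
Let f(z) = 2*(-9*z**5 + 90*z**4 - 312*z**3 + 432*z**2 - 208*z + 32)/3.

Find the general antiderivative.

F(z) = -(3*z**2 - 12*z + 4)**3/27 + C

The substitution u = z**2 - 4*z + 4/3 works: f is exactly (dF/du)*(du/dz) for that inner function.
Check: d/dz[-(3*z**2 - 12*z + 4)**3/27] = -6*z**5 + 60*z**4 - 208*z**3 + 288*z**2 - 416*z/3 + 64/3, which equals f(z).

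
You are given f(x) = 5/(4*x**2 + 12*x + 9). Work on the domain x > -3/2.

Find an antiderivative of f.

An antiderivative is F(x) = -5/(2*(2*x + 3)).

A first test for any F(x): its x-derivative must equal f(x) identically.
Check: d/dx[-5/(2*(2*x + 3))] = 5/(4*x**2 + 12*x + 9) = f(x).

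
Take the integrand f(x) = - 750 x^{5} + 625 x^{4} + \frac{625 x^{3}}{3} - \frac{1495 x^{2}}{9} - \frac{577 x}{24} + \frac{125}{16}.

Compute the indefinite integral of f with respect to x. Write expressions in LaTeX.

F(x) = \frac{5 x^{3}}{2} + x^{2} + \left(- 5 x^{2} + \frac{5 x}{3} + \frac{5}{4}\right)^{3} + C

Integrate term by term and add the pieces.
Check: d/dx[\frac{5 x^{3}}{2} + x^{2} + \left(- 5 x^{2} + \frac{5 x}{3} + \frac{5}{4}\right)^{3}] = - 750 x^{5} + 625 x^{4} + \frac{625 x^{3}}{3} - \frac{1495 x^{2}}{9} - \frac{577 x}{24} + \frac{125}{16} = f(x).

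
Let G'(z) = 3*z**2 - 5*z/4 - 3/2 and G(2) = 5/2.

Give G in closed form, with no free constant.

Integrate term by term and add the pieces.
A general antiderivative is z**3 - 5*z**2/8 - 3*z/2 + C.
The condition gives C = 5/2 - (5/2) = 0.
So G(z) = z*(8*z**2 - 5*z - 12)/8.
Check: d/dz[z*(8*z**2 - 5*z - 12)/8] = 3*z**2 - 5*z/4 - 3/2 = G'(z).

G(z) = z*(8*z**2 - 5*z - 12)/8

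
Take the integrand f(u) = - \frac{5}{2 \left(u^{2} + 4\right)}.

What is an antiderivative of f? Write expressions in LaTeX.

Differentiate the proposed F(u) back; it has to land on f(u) exactly.
Check: d/du[- \frac{5 \operatorname{atan}{\left(\frac{u}{2} \right)}}{4}] = - \frac{5}{2 u^{2} + 8}, which equals f(u).

An antiderivative is F(u) = - \frac{5 \operatorname{atan}{\left(\frac{u}{2} \right)}}{4}.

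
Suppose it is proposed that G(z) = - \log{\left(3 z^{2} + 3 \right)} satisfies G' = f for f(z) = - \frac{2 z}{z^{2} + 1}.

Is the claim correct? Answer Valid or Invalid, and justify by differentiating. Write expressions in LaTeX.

d/dz[G] = - \frac{2 z}{z^{2} + 1}
This equals f(z) exactly, so the claim holds.

Valid - the claim checks out under differentiation.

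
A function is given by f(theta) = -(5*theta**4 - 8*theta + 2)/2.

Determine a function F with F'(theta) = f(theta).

Since d/dtheta undoes antidifferentiation here, F'(theta) = f(theta) is required of F(theta).
Check: d/dtheta[-theta**5/2 + 2*theta**2 - theta] = -5*theta**4/2 + 4*theta - 1, which equals f(theta).

An antiderivative is F(theta) = -theta**5/2 + 2*theta**2 - theta.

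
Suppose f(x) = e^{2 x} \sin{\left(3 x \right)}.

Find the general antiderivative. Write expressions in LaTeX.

F(x) = \frac{2 e^{2 x} \sin{\left(3 x \right)}}{13} - \frac{3 e^{2 x} \cos{\left(3 x \right)}}{13} + C

A first test for any F(x): its x-derivative must equal f(x) identically.
Check: d/dx[\frac{2 e^{2 x} \sin{\left(3 x \right)}}{13} - \frac{3 e^{2 x} \cos{\left(3 x \right)}}{13}] = e^{2 x} \sin{\left(3 x \right)} = f(x).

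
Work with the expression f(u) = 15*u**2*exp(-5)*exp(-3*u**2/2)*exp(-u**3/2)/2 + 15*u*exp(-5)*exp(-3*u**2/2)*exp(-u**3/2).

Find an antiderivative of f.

f matches the chain-rule pattern g'(h)*h' with inner function h(u) = -u**3/2 - 3*u**2/2 - 5; substituting w = h(u) collapses the integral.
Check: d/du[-5*exp(-u**3/2 - 3*u**2/2 - 5)] = (15*u**2 + 30*u)*exp(-5)*exp(-3*u**2/2)*exp(-u**3/2)/2, which equals f(u).

An antiderivative is F(u) = -5*exp(-u**3/2 - 3*u**2/2 - 5).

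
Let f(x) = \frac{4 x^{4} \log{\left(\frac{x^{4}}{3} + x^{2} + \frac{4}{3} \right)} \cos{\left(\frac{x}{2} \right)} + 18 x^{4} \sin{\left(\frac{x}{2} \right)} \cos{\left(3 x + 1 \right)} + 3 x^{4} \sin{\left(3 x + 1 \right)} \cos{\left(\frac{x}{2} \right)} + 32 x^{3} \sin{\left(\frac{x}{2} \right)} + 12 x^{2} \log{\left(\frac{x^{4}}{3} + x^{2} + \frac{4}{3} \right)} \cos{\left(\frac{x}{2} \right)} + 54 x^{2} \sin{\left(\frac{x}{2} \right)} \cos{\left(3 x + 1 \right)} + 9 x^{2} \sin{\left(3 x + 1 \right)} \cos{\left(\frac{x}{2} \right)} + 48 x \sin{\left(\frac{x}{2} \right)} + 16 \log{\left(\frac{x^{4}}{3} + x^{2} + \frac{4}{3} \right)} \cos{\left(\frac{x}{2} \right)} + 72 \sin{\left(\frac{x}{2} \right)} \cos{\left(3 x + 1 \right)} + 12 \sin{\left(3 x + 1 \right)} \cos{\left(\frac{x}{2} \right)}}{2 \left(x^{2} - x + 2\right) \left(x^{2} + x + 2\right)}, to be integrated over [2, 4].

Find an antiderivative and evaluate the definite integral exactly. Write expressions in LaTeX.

Antiderivative: F(x) = 4 \log{\left(\frac{x^{4}}{3} + x^{2} + \frac{4}{3} \right)} \sin{\left(\frac{x}{2} \right)} + 3 \sin{\left(\frac{x}{2} \right)} \sin{\left(3 x + 1 \right)}; value = - 4 \log{\left(\frac{32}{3} \right)} \sin{\left(1 \right)} - 3 \sin{\left(1 \right)} \sin{\left(7 \right)} + 3 \sin{\left(2 \right)} \sin{\left(13 \right)} + 4 \log{\left(\frac{308}{3} \right)} \sin{\left(2 \right)}

Recognize the product-rule pattern: f = u'v + uv' with u = 4 \log{\left(\frac{x^{4}}{3} + x^{2} + \frac{4}{3} \right)} + 3 \sin{\left(3 x + 1 \right)}, v = \sin{\left(\frac{x}{2} \right)}, so integration by parts undoes it.
F(x) = 4 \log{\left(\frac{x^{4}}{3} + x^{2} + \frac{4}{3} \right)} \sin{\left(\frac{x}{2} \right)} + 3 \sin{\left(\frac{x}{2} \right)} \sin{\left(3 x + 1 \right)} is an antiderivative of f.
Check: d/dx[4 \log{\left(\frac{x^{4}}{3} + x^{2} + \frac{4}{3} \right)} \sin{\left(\frac{x}{2} \right)} + 3 \sin{\left(\frac{x}{2} \right)} \sin{\left(3 x + 1 \right)}] = \frac{4 x^{4} \log{\left(\frac{x^{4}}{3} + x^{2} + \frac{4}{3} \right)} \cos{\left(\frac{x}{2} \right)} + 18 x^{4} \sin{\left(\frac{x}{2} \right)} \cos{\left(3 x + 1 \right)} + 3 x^{4} \sin{\left(3 x + 1 \right)} \cos{\left(\frac{x}{2} \right)} + 32 x^{3} \sin{\left(\frac{x}{2} \right)} + 12 x^{2} \log{\left(\frac{x^{4}}{3} + x^{2} + \frac{4}{3} \right)} \cos{\left(\frac{x}{2} \right)} + 54 x^{2} \sin{\left(\frac{x}{2} \right)} \cos{\left(3 x + 1 \right)} + 9 x^{2} \sin{\left(3 x + 1 \right)} \cos{\left(\frac{x}{2} \right)} + 48 x \sin{\left(\frac{x}{2} \right)} + 16 \log{\left(\frac{x^{4}}{3} + x^{2} + \frac{4}{3} \right)} \cos{\left(\frac{x}{2} \right)} + 72 \sin{\left(\frac{x}{2} \right)} \cos{\left(3 x + 1 \right)} + 12 \sin{\left(3 x + 1 \right)} \cos{\left(\frac{x}{2} \right)}}{2 x^{4} + 6 x^{2} + 8}, which equals f(x).
F(4) = 3 \sin{\left(2 \right)} \sin{\left(13 \right)} + 4 \log{\left(\frac{308}{3} \right)} \sin{\left(2 \right)}; F(2) = 3 \sin{\left(1 \right)} \sin{\left(7 \right)} + 4 \log{\left(\frac{32}{3} \right)} \sin{\left(1 \right)}.
Integral = F(4) - F(2) = - 4 \log{\left(\frac{32}{3} \right)} \sin{\left(1 \right)} - 3 \sin{\left(1 \right)} \sin{\left(7 \right)} + 3 \sin{\left(2 \right)} \sin{\left(13 \right)} + 4 \log{\left(\frac{308}{3} \right)} \sin{\left(2 \right)}.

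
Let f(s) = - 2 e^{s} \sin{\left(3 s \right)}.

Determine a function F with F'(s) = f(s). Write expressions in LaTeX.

An antiderivative F(s) passes only if d/ds[F] lands on f(s) exactly.
Check: d/ds[\frac{\left(- \sin{\left(3 s \right)} + 3 \cos{\left(3 s \right)}\right) e^{s}}{5}] = - 2 e^{s} \sin{\left(3 s \right)} = f(s).

An antiderivative is F(s) = \frac{\left(- \sin{\left(3 s \right)} + 3 \cos{\left(3 s \right)}\right) e^{s}}{5}.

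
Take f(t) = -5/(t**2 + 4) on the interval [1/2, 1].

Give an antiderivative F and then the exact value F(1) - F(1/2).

Antiderivative: F(t) = -5*atan(t/2)/2; value = -5*atan(1/2)/2 + 5*atan(1/4)/2

Whatever form F(t) takes, F'(t) = f(t) is non-negotiable.
F(t) = -5*atan(t/2)/2 is an antiderivative of f.
Check: d/dt[-5*atan(t/2)/2] = -5/(t**2 + 4) = f(t).
F(1) = -5*atan(1/2)/2; F(1/2) = -5*atan(1/4)/2.
Integral = F(1) - F(1/2) = -5*atan(1/2)/2 + 5*atan(1/4)/2.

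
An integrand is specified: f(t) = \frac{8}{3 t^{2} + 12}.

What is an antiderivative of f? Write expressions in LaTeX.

An antiderivative is F(t) = \frac{4 \operatorname{atan}{\left(\frac{t}{2} \right)}}{3}.

A candidate is checked by its d/dt: the result must match f(t).
Check: d/dt[\frac{4 \operatorname{atan}{\left(\frac{t}{2} \right)}}{3}] = \frac{8}{3 t^{2} + 12} = f(t).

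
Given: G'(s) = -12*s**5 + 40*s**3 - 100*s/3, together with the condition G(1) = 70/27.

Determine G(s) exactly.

The substitution u = s**2 - 5/3 works: G'(s) is exactly (dG/du)*(du/ds) for that inner function.
A general antiderivative is -2*(s**2 - 5/3)**3 + C.
The condition gives C = 70/27 - (16/27) = 2.
So G(s) = -2*s**6 + 10*s**4 - 50*s**2/3 + 304/27.
Check: d/ds[-2*s**6 + 10*s**4 - 50*s**2/3 + 304/27] = -12*s**5 + 40*s**3 - 100*s/3 = G'(s).

G(s) = -2*s**6 + 10*s**4 - 50*s**2/3 + 304/27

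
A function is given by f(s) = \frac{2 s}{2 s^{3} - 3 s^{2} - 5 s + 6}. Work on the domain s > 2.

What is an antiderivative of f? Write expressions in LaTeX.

An antiderivative is F(s) = \frac{4 \log{\left(s - 2 \right)}}{7} - \frac{2 \log{\left(s - 1 \right)}}{5} - \frac{6 \log{\left(s + \frac{3}{2} \right)}}{35}.

Factor the denominator (\left(s - 2\right) \left(s - 1\right) \left(2 s + 3\right)) and decompose: f = - \frac{12}{35 \left(2 s + 3\right)} - \frac{2}{5 \left(s - 1\right)} + \frac{4}{7 \left(s - 2\right)}; each piece integrates to a log, atan, or power term.
Check: d/ds[\frac{4 \log{\left(s - 2 \right)}}{7} - \frac{2 \log{\left(s - 1 \right)}}{5} - \frac{6 \log{\left(s + \frac{3}{2} \right)}}{35}] = \frac{2 s}{2 s^{3} - 3 s^{2} - 5 s + 6} = f(s).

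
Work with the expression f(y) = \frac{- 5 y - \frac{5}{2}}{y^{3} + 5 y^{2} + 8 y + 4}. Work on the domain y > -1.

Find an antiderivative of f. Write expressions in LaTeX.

Factor the denominator (2 \left(y + 1\right) \left(y + 2\right)^{2}) and decompose: f = - \frac{5}{2 \left(y + 2\right)} - \frac{15}{2 \left(y + 2\right)^{2}} + \frac{5}{2 \left(y + 1\right)}; each piece integrates to a log, atan, or power term.
Check: d/dy[\frac{5 \log{\left(y + 1 \right)}}{2} - \frac{5 \log{\left(y + 2 \right)}}{2} + \frac{15}{2 y + 4}] = \frac{- 10 y - 5}{2 y^{3} + 10 y^{2} + 16 y + 8}, which equals f(y).

An antiderivative is F(y) = \frac{5 \log{\left(y + 1 \right)}}{2} - \frac{5 \log{\left(y + 2 \right)}}{2} + \frac{15}{2 y + 4}.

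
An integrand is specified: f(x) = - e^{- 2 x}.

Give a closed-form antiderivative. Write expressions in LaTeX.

An antiderivative is F(x) = \frac{e^{- 2 x}}{2}.

A first test for any F(x): its x-derivative must equal f(x) identically.
Check: d/dx[\frac{e^{- 2 x}}{2}] = - e^{- 2 x} = f(x).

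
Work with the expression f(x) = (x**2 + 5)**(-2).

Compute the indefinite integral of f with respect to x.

Check any antiderivative F(x) by computing F'(x) and comparing it with f(x).
Check: d/dx[x/(10*x**2 + 50) + sqrt(5)*atan(sqrt(5)*x/5)/50] = 1/(x**4 + 10*x**2 + 25), which equals f(x).

F(x) = x/(10*x**2 + 50) + sqrt(5)*atan(sqrt(5)*x/5)/50 + C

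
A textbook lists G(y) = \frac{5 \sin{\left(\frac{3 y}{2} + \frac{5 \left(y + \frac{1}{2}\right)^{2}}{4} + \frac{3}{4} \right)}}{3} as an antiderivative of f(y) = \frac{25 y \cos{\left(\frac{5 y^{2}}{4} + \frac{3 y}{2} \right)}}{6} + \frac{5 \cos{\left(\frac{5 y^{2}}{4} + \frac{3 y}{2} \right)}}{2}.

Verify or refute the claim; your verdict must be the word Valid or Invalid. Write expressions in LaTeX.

Invalid: d/dy[G] - f = - \frac{25 y \cos{\left(\frac{5 y^{2}}{4} + \frac{3 y}{2} \right)}}{6} + \frac{25 y \cos{\left(\frac{5 y^{2}}{4} + \frac{11 y}{4} + \frac{17}{16} \right)}}{6} - \frac{5 \cos{\left(\frac{5 y^{2}}{4} + \frac{3 y}{2} \right)}}{2} + \frac{55 \cos{\left(\frac{5 y^{2}}{4} + \frac{11 y}{4} + \frac{17}{16} \right)}}{12}, which is not 0.

d/dy[G] = \frac{25 y \cos{\left(\frac{5 y^{2}}{4} + \frac{11 y}{4} + \frac{17}{16} \right)}}{6} + \frac{55 \cos{\left(\frac{5 y^{2}}{4} + \frac{11 y}{4} + \frac{17}{16} \right)}}{12}
d/dy[G] - f(y) = - \frac{25 y \cos{\left(\frac{5 y^{2}}{4} + \frac{3 y}{2} \right)}}{6} + \frac{25 y \cos{\left(\frac{5 y^{2}}{4} + \frac{11 y}{4} + \frac{17}{16} \right)}}{6} - \frac{5 \cos{\left(\frac{5 y^{2}}{4} + \frac{3 y}{2} \right)}}{2} + \frac{55 \cos{\left(\frac{5 y^{2}}{4} + \frac{11 y}{4} + \frac{17}{16} \right)}}{12} != 0.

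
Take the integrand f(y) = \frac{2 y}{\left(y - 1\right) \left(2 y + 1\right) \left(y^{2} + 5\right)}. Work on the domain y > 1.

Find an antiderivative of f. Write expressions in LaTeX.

An antiderivative is F(y) = \frac{\log{\left(y - 1 \right)}}{9} + \frac{4 \log{\left(y + \frac{1}{2} \right)}}{63} - \frac{11 \log{\left(y^{2} + 5 \right)}}{126} - \frac{\sqrt{5} \operatorname{atan}{\left(\frac{\sqrt{5} y}{5} \right)}}{63}.

Factor the denominator (\left(y - 1\right) \left(2 y + 1\right) \left(y^{2} + 5\right)) and decompose: f = - \frac{11 y + 5}{63 \left(y^{2} + 5\right)} + \frac{8}{63 \left(2 y + 1\right)} + \frac{1}{9 \left(y - 1\right)}; each piece integrates to a log, atan, or power term.
Check: d/dy[\frac{\log{\left(y - 1 \right)}}{9} + \frac{4 \log{\left(y + \frac{1}{2} \right)}}{63} - \frac{11 \log{\left(y^{2} + 5 \right)}}{126} - \frac{\sqrt{5} \operatorname{atan}{\left(\frac{\sqrt{5} y}{5} \right)}}{63}] = \frac{2 y}{2 y^{4} - y^{3} + 9 y^{2} - 5 y - 5}, which equals f(y).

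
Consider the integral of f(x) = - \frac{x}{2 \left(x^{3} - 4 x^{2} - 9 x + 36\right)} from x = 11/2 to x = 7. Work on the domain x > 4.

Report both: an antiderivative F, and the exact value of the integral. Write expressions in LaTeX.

Factor the denominator (2 \left(x - 4\right) \left(x - 3\right) \left(x + 3\right)) and decompose: f = \frac{1}{28 \left(x + 3\right)} + \frac{1}{4 \left(x - 3\right)} - \frac{2}{7 \left(x - 4\right)}; each piece integrates to a log, atan, or power term.
F(x) = - \frac{2 \log{\left(x - 4 \right)}}{7} + \frac{\log{\left(x - 3 \right)}}{4} + \frac{\log{\left(x + 3 \right)}}{28} is an antiderivative of f.
Check: d/dx[- \frac{2 \log{\left(x - 4 \right)}}{7} + \frac{\log{\left(x - 3 \right)}}{4} + \frac{\log{\left(x + 3 \right)}}{28}] = - \frac{x}{2 x^{3} - 8 x^{2} - 18 x + 72}, which equals f(x).
F(7) = - \frac{2 \log{\left(3 \right)}}{7} + \frac{\log{\left(10 \right)}}{28} + \frac{\log{\left(4 \right)}}{4}; F(11/2) = - \frac{2 \log{\left(\frac{3}{2} \right)}}{7} + \frac{\log{\left(\frac{17}{2} \right)}}{28} + \frac{\log{\left(\frac{5}{2} \right)}}{4}.
Integral = F(7) - F(11/2) = - \frac{2 \log{\left(3 \right)}}{7} - \frac{\log{\left(\frac{5}{2} \right)}}{4} - \frac{\log{\left(\frac{17}{2} \right)}}{28} + \frac{\log{\left(10 \right)}}{28} + \frac{2 \log{\left(\frac{3}{2} \right)}}{7} + \frac{\log{\left(4 \right)}}{4}.

Antiderivative: F(x) = - \frac{2 \log{\left(x - 4 \right)}}{7} + \frac{\log{\left(x - 3 \right)}}{4} + \frac{\log{\left(x + 3 \right)}}{28}; value = - \frac{2 \log{\left(3 \right)}}{7} - \frac{\log{\left(\frac{5}{2} \right)}}{4} - \frac{\log{\left(\frac{17}{2} \right)}}{28} + \frac{\log{\left(10 \right)}}{28} + \frac{2 \log{\left(\frac{3}{2} \right)}}{7} + \frac{\log{\left(4 \right)}}{4}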